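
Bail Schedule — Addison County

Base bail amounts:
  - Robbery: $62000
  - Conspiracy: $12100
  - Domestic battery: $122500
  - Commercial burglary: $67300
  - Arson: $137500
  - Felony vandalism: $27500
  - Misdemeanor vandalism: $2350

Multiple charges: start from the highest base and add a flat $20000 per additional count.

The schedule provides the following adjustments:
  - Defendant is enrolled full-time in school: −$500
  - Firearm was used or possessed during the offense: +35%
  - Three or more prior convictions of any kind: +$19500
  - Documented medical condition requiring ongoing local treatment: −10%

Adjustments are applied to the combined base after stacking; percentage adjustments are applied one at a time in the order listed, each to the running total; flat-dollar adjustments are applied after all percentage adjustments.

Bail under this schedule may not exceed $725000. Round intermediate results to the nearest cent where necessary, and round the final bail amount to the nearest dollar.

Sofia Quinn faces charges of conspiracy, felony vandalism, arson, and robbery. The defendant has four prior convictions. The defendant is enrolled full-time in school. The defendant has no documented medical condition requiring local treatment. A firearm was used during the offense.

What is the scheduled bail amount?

$285625

Base amounts from the schedule: conspiracy $12100; felony vandalism $27500; arson $137500; robbery $62000.
Stacking rule: highest base plus $20000 per additional charge. Highest is arson at $137500; 3 additional charges → +$60000. Combined base = $197500.
Firearm was used or possessed during the offense (+35%): $197500 × 1.35 = $266625.
Defendant is enrolled full-time in school (−$500 flat): $266625 − $500 = $266125.
Three or more prior convictions of any kind (+$19500 flat): $266125 + $19500 = $285625.
$285625 is within the $725000 maximum.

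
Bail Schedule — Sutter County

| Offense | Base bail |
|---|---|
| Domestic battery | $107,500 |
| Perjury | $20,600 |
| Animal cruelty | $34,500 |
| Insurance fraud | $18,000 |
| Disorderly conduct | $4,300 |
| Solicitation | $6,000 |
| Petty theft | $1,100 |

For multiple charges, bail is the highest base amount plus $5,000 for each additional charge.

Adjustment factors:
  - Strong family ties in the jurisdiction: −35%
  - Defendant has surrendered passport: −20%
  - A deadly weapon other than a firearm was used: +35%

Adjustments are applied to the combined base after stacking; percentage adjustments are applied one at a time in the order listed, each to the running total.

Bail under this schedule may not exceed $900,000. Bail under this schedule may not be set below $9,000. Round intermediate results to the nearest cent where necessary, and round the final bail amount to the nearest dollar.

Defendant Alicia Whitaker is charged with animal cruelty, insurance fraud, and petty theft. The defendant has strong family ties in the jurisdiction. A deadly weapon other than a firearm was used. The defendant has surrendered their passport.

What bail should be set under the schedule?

$31,239

Base amounts from the schedule: animal cruelty $34,500; insurance fraud $18,000; petty theft $1,100.
Stacking rule: highest base plus $5,000 per additional charge. Highest is animal cruelty at $34,500; 2 additional charges → +$10,000. Combined base = $44,500.
Strong family ties in the jurisdiction (−35%): $44,500 × 0.65 = $28,925.
Defendant has surrendered passport (−20%): $28,925 × 0.8 = $23,140.
A deadly weapon other than a firearm was used (+35%): $23,140 × 1.35 = $31,239.
$31,239 is within the $900,000 maximum.
$31,239 is at or above the $9,000 minimum.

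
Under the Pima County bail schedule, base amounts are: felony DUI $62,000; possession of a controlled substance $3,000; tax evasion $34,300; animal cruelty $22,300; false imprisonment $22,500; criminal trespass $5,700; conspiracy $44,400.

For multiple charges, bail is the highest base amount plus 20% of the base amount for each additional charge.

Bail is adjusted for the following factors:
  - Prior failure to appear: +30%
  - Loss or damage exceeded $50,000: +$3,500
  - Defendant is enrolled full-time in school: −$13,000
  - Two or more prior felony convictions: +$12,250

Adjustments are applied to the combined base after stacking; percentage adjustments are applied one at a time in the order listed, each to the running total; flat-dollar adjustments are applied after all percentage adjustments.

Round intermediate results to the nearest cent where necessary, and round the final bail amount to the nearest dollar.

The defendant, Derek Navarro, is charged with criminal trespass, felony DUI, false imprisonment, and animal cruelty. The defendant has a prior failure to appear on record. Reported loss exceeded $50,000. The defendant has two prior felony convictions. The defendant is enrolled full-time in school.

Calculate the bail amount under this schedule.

$96,480

Base amounts from the schedule: criminal trespass $5,700; felony DUI $62,000; false imprisonment $22,500; animal cruelty $22,300.
Stacking rule: highest base plus 20% of each additional charge. Highest is felony DUI at $62,000. Additional: $5,700 × 20% = $1,140; $22,500 × 20% = $4,500; $22,300 × 20% = $4,460. Combined base = $62,000 + $10,100 = $72,100.
Prior failure to appear (+30%): $72,100 × 1.3 = $93,730.
Loss or damage exceeded $50,000 (+$3,500 flat): $93,730 + $3,500 = $97,230.
Defendant is enrolled full-time in school (−$13,000 flat): $97,230 − $13,000 = $84,230.
Two or more prior felony convictions (+$12,250 flat): $84,230 + $12,250 = $96,480.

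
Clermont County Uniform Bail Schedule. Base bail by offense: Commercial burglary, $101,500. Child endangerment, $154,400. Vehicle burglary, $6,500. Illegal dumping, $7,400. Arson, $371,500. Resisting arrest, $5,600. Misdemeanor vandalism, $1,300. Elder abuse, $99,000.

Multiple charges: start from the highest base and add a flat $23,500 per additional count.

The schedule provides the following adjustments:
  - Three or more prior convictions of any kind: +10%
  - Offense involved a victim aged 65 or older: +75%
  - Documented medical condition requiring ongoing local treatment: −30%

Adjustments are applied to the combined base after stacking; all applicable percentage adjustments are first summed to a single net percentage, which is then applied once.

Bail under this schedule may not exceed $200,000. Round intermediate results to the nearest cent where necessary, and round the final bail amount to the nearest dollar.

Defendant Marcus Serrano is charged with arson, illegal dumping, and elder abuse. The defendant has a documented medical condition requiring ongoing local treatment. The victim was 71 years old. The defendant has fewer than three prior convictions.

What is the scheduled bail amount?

$200,000

Base amounts from the schedule: arson $371,500; illegal dumping $7,400; elder abuse $99,000.
Stacking rule: highest base plus $23,500 per additional charge. Highest is arson at $371,500; 2 additional charges → +$47,000. Combined base = $418,500.
Net percentage adjustment: +75% −30% = +45%. $418,500 × 1.45 = $606,825.
Result $606,825 exceeds the maximum of $200,000; bail is capped at $200,000.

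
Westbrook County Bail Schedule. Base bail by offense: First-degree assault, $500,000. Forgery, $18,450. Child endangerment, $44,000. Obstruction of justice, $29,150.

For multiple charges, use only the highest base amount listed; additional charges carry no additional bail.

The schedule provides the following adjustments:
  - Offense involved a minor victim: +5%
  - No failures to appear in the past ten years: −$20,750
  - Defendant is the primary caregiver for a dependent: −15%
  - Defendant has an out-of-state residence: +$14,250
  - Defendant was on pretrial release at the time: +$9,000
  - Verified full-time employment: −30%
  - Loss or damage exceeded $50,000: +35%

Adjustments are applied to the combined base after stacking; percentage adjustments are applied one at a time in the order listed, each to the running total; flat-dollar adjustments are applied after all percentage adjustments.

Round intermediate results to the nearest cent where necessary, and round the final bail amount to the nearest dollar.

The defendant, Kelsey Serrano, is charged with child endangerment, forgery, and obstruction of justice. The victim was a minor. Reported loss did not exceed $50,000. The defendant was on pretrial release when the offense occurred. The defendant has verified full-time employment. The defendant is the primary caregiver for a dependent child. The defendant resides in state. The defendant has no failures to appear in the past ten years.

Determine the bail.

$15,739

Base amounts from the schedule: child endangerment $44,000; forgery $18,450; obstruction of justice $29,150.
Stacking rule: use the highest base only. Highest is child endangerment at $44,000. Combined base = $44,000.
Offense involved a minor victim (+5%): $44,000 × 1.05 = $46,200.
Defendant is the primary caregiver for a dependent (−15%): $46,200 × 0.85 = $39,270.
Verified full-time employment (−30%): $39,270 × 0.7 = $27,489.
No failures to appear in the past ten years (−$20,750 flat): $27,489 − $20,750 = $6,739.
Defendant was on pretrial release at the time (+$9,000 flat): $6,739 + $9,000 = $15,739.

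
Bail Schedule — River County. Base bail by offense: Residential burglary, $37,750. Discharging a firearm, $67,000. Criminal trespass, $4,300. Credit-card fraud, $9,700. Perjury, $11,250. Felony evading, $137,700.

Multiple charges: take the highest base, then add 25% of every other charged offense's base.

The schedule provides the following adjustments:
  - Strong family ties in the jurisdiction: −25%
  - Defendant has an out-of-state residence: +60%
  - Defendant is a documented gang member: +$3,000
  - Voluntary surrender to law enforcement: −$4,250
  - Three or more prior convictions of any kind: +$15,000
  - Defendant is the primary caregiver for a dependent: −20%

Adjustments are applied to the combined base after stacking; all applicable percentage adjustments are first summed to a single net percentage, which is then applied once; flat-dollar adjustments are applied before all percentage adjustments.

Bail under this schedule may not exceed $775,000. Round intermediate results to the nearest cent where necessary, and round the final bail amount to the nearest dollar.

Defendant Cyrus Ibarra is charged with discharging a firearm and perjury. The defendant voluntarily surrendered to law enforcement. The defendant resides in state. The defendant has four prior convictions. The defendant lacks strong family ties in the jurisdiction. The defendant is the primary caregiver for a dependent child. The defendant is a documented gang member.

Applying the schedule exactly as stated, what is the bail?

$66,850

Base amounts from the schedule: discharging a firearm $67,000; perjury $11,250.
Stacking rule: highest base plus 25% of each additional charge. Highest is discharging a firearm at $67,000. Additional: $11,250 × 25% = $2,812.50. Combined base = $67,000 + $2,812.50 = $69,812.50.
Defendant is a documented gang member (+$3,000 flat): $69,812.50 + $3,000 = $72,812.50.
Voluntary surrender to law enforcement (−$4,250 flat): $72,812.50 − $4,250 = $68,562.50.
Three or more prior convictions of any kind (+$15,000 flat): $68,562.50 + $15,000 = $83,562.50.
Defendant is the primary caregiver for a dependent (−20%): $83,562.50 × 0.8 = $66,850.
$66,850 is within the $775,000 maximum.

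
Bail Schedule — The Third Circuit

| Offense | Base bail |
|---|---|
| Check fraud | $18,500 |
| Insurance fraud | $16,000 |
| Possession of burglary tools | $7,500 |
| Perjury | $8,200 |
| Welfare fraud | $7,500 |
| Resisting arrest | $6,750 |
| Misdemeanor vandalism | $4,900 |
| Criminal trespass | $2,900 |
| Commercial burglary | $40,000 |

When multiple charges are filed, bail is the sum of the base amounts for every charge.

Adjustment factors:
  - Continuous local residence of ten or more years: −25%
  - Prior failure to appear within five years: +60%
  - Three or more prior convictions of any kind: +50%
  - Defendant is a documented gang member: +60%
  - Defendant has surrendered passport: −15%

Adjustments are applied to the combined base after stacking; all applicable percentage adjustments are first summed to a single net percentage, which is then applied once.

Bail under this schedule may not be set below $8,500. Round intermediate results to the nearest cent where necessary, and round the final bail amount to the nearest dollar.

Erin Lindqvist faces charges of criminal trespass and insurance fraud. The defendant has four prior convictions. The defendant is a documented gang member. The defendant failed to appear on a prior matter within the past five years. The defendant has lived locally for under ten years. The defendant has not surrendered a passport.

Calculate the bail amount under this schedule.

$51,030

Base amounts from the schedule: criminal trespass $2,900; insurance fraud $16,000.
Stacking rule: sum of all bases. $2,900 + $16,000 = $18,900.
Net percentage adjustment: +60% +50% +60% = +170%. $18,900 × 2.7 = $51,030.
$51,030 is at or above the $8,500 minimum.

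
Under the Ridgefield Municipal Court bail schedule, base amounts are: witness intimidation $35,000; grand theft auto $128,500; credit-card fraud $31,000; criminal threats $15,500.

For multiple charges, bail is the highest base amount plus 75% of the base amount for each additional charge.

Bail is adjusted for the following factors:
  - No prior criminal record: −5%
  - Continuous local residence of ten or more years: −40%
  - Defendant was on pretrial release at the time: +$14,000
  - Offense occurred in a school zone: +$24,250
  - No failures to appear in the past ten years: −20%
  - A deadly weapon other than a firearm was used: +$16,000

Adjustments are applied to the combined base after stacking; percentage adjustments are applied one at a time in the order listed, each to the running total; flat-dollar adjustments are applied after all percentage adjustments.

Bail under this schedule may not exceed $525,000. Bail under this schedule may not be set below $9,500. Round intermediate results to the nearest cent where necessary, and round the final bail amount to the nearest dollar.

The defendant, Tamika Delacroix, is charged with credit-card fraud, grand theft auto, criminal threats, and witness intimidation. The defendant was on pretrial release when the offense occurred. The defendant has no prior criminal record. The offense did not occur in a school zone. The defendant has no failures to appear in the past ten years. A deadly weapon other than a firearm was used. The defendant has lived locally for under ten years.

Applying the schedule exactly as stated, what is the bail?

$174,115

Base amounts from the schedule: credit-card fraud $31,000; grand theft auto $128,500; criminal threats $15,500; witness intimidation $35,000.
Stacking rule: highest base plus 75% of each additional charge. Highest is grand theft auto at $128,500. Additional: $31,000 × 75% = $23,250; $15,500 × 75% = $11,625; $35,000 × 75% = $26,250. Combined base = $128,500 + $61,125 = $189,625.
No prior criminal record (−5%): $189,625 × 0.95 = $180,143.75.
No failures to appear in the past ten years (−20%): $180,143.75 × 0.8 = $144,115.
Defendant was on pretrial release at the time (+$14,000 flat): $144,115 + $14,000 = $158,115.
A deadly weapon other than a firearm was used (+$16,000 flat): $158,115 + $16,000 = $174,115.
$174,115 is within the $525,000 maximum.
$174,115 is at or above the $9,500 minimum.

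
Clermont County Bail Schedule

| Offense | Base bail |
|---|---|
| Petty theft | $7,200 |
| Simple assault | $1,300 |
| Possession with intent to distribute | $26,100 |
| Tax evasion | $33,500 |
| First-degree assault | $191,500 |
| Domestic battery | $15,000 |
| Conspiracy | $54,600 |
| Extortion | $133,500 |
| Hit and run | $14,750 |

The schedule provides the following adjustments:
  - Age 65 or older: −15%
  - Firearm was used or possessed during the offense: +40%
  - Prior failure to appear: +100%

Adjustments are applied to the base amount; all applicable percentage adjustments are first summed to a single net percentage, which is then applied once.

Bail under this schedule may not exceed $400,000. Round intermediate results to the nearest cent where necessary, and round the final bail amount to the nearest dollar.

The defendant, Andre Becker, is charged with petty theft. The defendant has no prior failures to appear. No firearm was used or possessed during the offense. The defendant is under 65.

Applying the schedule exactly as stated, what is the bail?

$7,200

Base amounts from the schedule: petty theft $7,200.
Single charge. Combined base = $7,200.
No adjustment factors apply to this defendant.
$7,200 is within the $400,000 maximum.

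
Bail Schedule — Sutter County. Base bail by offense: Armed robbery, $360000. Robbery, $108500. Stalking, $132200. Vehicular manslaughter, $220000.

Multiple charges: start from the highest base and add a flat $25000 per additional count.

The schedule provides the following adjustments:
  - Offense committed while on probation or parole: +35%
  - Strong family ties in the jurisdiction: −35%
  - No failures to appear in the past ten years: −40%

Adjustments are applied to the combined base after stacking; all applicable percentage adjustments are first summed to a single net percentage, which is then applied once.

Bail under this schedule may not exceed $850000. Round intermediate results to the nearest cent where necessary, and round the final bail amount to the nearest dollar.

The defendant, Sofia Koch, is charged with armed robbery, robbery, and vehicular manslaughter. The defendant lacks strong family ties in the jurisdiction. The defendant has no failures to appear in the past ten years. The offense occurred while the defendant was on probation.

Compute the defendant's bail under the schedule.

$389500

Base amounts from the schedule: armed robbery $360000; robbery $108500; vehicular manslaughter $220000.
Stacking rule: highest base plus $25000 per additional charge. Highest is armed robbery at $360000; 2 additional charges → +$50000. Combined base = $410000.
Net percentage adjustment: +35% −40% = −5%. $410000 × 0.95 = $389500.
$389500 is within the $850000 maximum.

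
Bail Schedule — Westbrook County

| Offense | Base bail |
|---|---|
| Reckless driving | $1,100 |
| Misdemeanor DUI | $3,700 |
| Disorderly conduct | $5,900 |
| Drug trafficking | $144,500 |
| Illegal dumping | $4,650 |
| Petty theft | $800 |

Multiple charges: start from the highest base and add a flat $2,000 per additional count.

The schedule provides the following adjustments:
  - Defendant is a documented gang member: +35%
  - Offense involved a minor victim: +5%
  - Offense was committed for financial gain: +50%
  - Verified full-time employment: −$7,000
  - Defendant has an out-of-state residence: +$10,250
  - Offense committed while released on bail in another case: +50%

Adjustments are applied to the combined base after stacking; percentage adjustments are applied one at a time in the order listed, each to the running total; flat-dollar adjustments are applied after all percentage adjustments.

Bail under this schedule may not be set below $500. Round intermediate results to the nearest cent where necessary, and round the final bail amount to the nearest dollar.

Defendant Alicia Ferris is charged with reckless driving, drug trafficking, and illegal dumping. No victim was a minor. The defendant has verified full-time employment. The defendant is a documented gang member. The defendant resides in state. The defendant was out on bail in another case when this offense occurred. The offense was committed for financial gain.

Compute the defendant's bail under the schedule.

$444,069

Base amounts from the schedule: reckless driving $1,100; drug trafficking $144,500; illegal dumping $4,650.
Stacking rule: highest base plus $2,000 per additional charge. Highest is drug trafficking at $144,500; 2 additional charges → +$4,000. Combined base = $148,500.
Defendant is a documented gang member (+35%): $148,500 × 1.35 = $200,475.
Offense was committed for financial gain (+50%): $200,475 × 1.5 = $300,712.50.
Offense committed while released on bail in another case (+50%): $300,712.50 × 1.5 = $451,068.75.
Verified full-time employment (−$7,000 flat): $451,068.75 − $7,000 = $444,068.75.
$444,068.75 is at or above the $500 minimum.
Rounded to the nearest dollar: $444,069.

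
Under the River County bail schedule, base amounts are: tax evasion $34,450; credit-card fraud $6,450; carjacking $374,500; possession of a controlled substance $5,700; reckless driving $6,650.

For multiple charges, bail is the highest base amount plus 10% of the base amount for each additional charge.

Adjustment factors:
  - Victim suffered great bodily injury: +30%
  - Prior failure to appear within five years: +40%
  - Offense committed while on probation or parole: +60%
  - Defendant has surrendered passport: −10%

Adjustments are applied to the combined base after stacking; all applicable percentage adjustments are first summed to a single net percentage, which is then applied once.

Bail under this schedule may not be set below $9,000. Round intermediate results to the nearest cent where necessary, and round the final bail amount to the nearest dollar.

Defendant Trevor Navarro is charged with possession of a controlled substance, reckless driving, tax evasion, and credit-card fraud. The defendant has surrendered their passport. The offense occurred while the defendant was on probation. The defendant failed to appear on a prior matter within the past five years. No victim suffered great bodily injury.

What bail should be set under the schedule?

$69,027

Base amounts from the schedule: possession of a controlled substance $5,700; reckless driving $6,650; tax evasion $34,450; credit-card fraud $6,450.
Stacking rule: highest base plus 10% of each additional charge. Highest is tax evasion at $34,450. Additional: $5,700 × 10% = $570; $6,650 × 10% = $665; $6,450 × 10% = $645. Combined base = $34,450 + $1,880 = $36,330.
Net percentage adjustment: +40% +60% −10% = +90%. $36,330 × 1.9 = $69,027.
$69,027 is at or above the $9,000 minimum.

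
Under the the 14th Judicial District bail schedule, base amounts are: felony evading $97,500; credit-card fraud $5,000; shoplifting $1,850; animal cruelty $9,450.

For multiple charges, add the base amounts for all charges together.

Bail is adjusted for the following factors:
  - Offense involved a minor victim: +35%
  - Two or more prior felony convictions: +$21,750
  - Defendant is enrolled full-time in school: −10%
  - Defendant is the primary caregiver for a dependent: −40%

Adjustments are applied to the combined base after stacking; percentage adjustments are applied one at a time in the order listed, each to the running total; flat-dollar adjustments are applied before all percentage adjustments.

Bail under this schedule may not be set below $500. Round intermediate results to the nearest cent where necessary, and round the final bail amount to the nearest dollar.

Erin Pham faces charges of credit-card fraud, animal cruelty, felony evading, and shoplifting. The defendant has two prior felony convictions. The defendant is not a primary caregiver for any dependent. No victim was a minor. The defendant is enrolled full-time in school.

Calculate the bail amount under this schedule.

$121,995

Base amounts from the schedule: credit-card fraud $5,000; animal cruelty $9,450; felony evading $97,500; shoplifting $1,850.
Stacking rule: sum of all bases. $5,000 + $9,450 + $97,500 + $1,850 = $113,800.
Two or more prior felony convictions (+$21,750 flat): $113,800 + $21,750 = $135,550.
Defendant is enrolled full-time in school (−10%): $135,550 × 0.9 = $121,995.
$121,995 is at or above the $500 minimum.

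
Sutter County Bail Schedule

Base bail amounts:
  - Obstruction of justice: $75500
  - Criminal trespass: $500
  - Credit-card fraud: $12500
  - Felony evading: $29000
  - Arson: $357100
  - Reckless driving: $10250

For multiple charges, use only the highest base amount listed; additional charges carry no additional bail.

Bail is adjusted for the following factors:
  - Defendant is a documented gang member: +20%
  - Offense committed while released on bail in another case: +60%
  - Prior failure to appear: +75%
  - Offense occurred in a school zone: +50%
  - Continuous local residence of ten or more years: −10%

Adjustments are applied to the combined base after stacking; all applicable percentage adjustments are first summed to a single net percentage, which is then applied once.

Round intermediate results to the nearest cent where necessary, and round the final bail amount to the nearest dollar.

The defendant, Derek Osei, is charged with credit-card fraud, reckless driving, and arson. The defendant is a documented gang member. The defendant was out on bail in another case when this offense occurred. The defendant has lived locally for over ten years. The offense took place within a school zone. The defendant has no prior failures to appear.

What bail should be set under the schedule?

$785620

Base amounts from the schedule: credit-card fraud $12500; reckless driving $10250; arson $357100.
Stacking rule: use the highest base only. Highest is arson at $357100. Combined base = $357100.
Net percentage adjustment: +20% +60% +50% −10% = +120%. $357100 × 2.2 = $785620.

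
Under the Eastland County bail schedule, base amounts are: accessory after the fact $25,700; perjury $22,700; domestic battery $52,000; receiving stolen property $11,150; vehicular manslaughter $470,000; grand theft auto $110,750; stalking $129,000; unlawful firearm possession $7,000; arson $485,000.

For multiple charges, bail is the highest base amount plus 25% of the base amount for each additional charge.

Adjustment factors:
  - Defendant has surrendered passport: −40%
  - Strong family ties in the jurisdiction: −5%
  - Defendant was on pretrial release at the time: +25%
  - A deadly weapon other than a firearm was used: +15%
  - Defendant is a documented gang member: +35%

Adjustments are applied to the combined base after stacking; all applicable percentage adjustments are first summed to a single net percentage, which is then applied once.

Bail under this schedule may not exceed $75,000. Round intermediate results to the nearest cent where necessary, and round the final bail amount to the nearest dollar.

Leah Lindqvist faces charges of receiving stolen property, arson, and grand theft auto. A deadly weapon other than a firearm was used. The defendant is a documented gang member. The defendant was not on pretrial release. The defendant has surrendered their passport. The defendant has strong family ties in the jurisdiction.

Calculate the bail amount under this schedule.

$75,000

Base amounts from the schedule: receiving stolen property $11,150; arson $485,000; grand theft auto $110,750.
Stacking rule: highest base plus 25% of each additional charge. Highest is arson at $485,000. Additional: $11,150 × 25% = $2,787.50; $110,750 × 25% = $27,687.50. Combined base = $485,000 + $30,475 = $515,475.
Net percentage adjustment: −40% −5% +15% +35% = +5%. $515,475 × 1.05 = $541,248.75.
Result $541,248.75 exceeds the maximum of $75,000; bail is capped at $75,000.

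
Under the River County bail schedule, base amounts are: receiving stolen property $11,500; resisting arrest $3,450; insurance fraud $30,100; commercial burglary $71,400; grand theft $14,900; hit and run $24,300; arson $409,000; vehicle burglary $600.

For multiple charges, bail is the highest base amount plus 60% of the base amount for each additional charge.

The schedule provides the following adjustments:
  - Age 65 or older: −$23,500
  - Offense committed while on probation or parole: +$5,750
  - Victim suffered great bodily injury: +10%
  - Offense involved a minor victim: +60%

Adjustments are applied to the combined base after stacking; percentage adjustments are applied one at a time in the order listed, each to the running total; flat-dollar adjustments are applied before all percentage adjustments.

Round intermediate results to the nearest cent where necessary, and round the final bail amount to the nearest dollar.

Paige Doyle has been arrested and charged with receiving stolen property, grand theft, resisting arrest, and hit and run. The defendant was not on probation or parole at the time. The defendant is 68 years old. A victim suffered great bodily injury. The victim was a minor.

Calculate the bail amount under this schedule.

$32,930

Base amounts from the schedule: receiving stolen property $11,500; grand theft $14,900; resisting arrest $3,450; hit and run $24,300.
Stacking rule: highest base plus 60% of each additional charge. Highest is hit and run at $24,300. Additional: $11,500 × 60% = $6,900; $14,900 × 60% = $8,940; $3,450 × 60% = $2,070. Combined base = $24,300 + $17,910 = $42,210.
Age 65 or older (−$23,500 flat): $42,210 − $23,500 = $18,710.
Victim suffered great bodily injury (+10%): $18,710 × 1.1 = $20,581.
Offense involved a minor victim (+60%): $20,581 × 1.6 = $32,929.60.
Rounded to the nearest dollar: $32,930.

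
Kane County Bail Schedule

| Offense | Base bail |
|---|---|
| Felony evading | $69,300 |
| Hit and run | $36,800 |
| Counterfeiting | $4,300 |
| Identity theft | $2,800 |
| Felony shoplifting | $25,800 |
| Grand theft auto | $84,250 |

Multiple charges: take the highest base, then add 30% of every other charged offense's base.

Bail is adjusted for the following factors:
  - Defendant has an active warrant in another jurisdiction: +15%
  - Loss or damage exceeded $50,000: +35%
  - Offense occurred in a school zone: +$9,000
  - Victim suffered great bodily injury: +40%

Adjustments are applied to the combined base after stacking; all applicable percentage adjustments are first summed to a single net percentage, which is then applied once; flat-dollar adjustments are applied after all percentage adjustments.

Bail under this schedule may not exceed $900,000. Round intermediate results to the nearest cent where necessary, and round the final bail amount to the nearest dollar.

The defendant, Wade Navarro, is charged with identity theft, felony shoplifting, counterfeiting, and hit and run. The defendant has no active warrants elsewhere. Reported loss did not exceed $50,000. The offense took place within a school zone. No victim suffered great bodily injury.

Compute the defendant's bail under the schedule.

Base amounts from the schedule: identity theft $2,800; felony shoplifting $25,800; counterfeiting $4,300; hit and run $36,800.
Stacking rule: highest base plus 30% of each additional charge. Highest is hit and run at $36,800. Additional: $2,800 × 30% = $840; $25,800 × 30% = $7,740; $4,300 × 30% = $1,290. Combined base = $36,800 + $9,870 = $46,670.
Offense occurred in a school zone (+$9,000 flat): $46,670 + $9,000 = $55,670.
$55,670 is within the $900,000 maximum.

$55,670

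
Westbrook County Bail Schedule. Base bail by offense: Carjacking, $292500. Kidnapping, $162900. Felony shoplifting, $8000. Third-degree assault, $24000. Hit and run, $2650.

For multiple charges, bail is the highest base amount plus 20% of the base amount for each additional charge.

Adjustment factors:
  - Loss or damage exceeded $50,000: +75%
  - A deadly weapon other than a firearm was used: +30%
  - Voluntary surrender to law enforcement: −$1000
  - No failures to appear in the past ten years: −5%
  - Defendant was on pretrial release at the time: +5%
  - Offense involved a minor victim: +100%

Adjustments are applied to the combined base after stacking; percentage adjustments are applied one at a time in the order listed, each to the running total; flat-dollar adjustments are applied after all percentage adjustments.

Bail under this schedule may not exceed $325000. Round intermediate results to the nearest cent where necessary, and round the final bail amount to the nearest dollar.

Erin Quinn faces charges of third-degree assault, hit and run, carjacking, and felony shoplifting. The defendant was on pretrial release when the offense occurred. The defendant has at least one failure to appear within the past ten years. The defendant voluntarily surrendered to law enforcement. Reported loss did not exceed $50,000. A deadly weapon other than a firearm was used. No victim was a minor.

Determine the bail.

Base amounts from the schedule: third-degree assault $24000; hit and run $2650; carjacking $292500; felony shoplifting $8000.
Stacking rule: highest base plus 20% of each additional charge. Highest is carjacking at $292500. Additional: $24000 × 20% = $4800; $2650 × 20% = $530; $8000 × 20% = $1600. Combined base = $292500 + $6930 = $299430.
A deadly weapon other than a firearm was used (+30%): $299430 × 1.3 = $389259.
Defendant was on pretrial release at the time (+5%): $389259 × 1.05 = $408721.95.
Voluntary surrender to law enforcement (−$1000 flat): $408721.95 − $1000 = $407721.95.
Result $407721.95 exceeds the maximum of $325000; bail is capped at $325000.

$325000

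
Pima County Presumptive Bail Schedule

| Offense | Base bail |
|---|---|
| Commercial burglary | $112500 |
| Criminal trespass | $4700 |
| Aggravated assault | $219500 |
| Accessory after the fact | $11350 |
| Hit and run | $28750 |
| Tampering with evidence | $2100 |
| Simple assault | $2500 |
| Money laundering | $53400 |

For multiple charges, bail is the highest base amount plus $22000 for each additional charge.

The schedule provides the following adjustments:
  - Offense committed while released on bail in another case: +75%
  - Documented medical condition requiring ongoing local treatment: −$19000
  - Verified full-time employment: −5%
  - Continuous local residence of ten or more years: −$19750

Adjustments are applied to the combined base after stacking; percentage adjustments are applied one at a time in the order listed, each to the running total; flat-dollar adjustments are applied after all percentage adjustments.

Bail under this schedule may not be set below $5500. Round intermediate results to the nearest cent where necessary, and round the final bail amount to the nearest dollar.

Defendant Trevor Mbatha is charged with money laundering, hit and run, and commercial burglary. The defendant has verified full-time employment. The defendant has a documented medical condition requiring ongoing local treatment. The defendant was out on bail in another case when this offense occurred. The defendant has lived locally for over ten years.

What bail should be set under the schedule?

$221431

Base amounts from the schedule: money laundering $53400; hit and run $28750; commercial burglary $112500.
Stacking rule: highest base plus $22000 per additional charge. Highest is commercial burglary at $112500; 2 additional charges → +$44000. Combined base = $156500.
Offense committed while released on bail in another case (+75%): $156500 × 1.75 = $273875.
Verified full-time employment (−5%): $273875 × 0.95 = $260181.25.
Documented medical condition requiring ongoing local treatment (−$19000 flat): $260181.25 − $19000 = $241181.25.
Continuous local residence of ten or more years (−$19750 flat): $241181.25 − $19750 = $221431.25.
$221431.25 is at or above the $5500 minimum.
Rounded to the nearest dollar: $221431.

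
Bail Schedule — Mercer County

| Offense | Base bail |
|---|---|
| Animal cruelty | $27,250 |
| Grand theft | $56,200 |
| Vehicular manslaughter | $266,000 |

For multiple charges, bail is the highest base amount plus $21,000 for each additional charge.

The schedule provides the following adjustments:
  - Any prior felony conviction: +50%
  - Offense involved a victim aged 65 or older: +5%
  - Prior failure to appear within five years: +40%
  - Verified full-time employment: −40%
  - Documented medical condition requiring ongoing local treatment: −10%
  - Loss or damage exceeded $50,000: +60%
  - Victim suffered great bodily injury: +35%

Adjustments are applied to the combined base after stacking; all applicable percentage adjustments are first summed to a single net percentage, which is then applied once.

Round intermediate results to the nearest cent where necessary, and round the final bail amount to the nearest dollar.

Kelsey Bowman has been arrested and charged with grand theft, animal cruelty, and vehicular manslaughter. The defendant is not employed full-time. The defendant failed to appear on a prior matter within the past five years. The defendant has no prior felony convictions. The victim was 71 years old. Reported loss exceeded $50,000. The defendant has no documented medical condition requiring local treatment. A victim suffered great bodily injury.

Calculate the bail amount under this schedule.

Base amounts from the schedule: grand theft $56,200; animal cruelty $27,250; vehicular manslaughter $266,000.
Stacking rule: highest base plus $21,000 per additional charge. Highest is vehicular manslaughter at $266,000; 2 additional charges → +$42,000. Combined base = $308,000.
Net percentage adjustment: +5% +40% +60% +35% = +140%. $308,000 × 2.4 = $739,200.

$739,200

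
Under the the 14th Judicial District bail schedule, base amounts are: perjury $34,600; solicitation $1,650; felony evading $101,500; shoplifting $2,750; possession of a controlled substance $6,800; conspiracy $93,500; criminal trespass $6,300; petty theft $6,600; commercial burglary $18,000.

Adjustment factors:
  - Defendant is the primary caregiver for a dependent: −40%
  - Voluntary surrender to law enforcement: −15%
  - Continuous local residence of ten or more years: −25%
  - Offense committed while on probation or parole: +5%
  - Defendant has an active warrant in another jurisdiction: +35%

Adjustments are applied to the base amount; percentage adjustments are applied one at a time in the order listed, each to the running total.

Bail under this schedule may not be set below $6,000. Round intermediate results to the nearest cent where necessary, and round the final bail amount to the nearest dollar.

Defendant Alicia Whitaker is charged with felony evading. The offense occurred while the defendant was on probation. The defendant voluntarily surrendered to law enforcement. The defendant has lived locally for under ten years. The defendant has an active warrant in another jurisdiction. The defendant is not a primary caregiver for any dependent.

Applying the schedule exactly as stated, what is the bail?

Base amounts from the schedule: felony evading $101,500.
Single charge. Combined base = $101,500.
Voluntary surrender to law enforcement (−15%): $101,500 × 0.85 = $86,275.
Offense committed while on probation or parole (+5%): $86,275 × 1.05 = $90,588.75.
Defendant has an active warrant in another jurisdiction (+35%): $90,588.75 × 1.35 = $122,294.81.
$122,294.81 is at or above the $6,000 minimum.
Rounded to the nearest dollar: $122,295.

$122,295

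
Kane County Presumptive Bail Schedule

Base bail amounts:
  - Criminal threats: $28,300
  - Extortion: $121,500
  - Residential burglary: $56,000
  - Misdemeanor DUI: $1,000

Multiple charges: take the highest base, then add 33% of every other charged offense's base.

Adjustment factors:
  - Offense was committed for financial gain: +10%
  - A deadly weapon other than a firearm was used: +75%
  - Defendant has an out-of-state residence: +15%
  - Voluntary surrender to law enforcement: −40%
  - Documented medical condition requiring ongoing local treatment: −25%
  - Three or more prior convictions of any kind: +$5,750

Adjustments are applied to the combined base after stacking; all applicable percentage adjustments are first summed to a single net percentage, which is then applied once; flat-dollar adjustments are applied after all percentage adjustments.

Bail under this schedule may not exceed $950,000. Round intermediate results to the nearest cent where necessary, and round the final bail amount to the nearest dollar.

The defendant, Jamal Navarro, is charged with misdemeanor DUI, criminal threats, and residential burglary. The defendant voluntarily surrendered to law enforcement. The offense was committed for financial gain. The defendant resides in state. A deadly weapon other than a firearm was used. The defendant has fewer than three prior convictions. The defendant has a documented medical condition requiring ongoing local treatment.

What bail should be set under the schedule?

Base amounts from the schedule: misdemeanor DUI $1,000; criminal threats $28,300; residential burglary $56,000.
Stacking rule: highest base plus 33% of each additional charge. Highest is residential burglary at $56,000. Additional: $1,000 × 33% = $330; $28,300 × 33% = $9,339. Combined base = $56,000 + $9,669 = $65,669.
Net percentage adjustment: +10% +75% −40% −25% = +20%. $65,669 × 1.2 = $78,802.80.
$78,802.80 is within the $950,000 maximum.
Rounded to the nearest dollar: $78,803.

$78,803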